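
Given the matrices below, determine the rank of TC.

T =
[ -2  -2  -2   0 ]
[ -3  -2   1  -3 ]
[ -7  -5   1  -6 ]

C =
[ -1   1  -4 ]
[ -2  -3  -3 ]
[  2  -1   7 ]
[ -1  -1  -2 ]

First compute TC:
[[  2,   6,   0],
 [ 12,   5,  31],
 [ 25,  13,  62]]
Now row reduce the product.
R2 ← R2 − (6)·R1: [0, -31, 31]
R3 ← R3 − (25/2)·R1: [0, -62, 62]
R3 ← R3 − (2)·R2: [0, 0, 0]
2 nonzero rows, so rank(TC) = 2.

2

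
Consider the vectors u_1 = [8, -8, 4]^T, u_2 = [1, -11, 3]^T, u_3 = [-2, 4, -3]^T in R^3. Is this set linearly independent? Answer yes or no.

yes

Form the matrix with these vectors as rows and row reduce.
R2 ← R2 − (1/8)·R1: [0, -10, 5/2]
R3 ← R3 + (1/4)·R1: [0, 2, -2]
R3 ← R3 + (1/5)·R2: [0, 0, -3/2]
3 nonzero rows, so the 3 vectors span a space of dimension 3.
Since 3 = 3, the vectors are linearly independent.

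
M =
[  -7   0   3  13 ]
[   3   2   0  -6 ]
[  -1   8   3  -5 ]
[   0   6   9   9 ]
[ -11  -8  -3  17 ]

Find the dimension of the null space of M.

1

Row reduce to echelon form.
R2 ← R2 + (3/7)·R1: [0, 2, 9/7, -3/7]
R3 ← R3 − (1/7)·R1: [0, 8, 18/7, -48/7]
R5 ← R5 − (11/7)·R1: [0, -8, -54/7, -24/7]
R3 ← R3 − (4)·R2: [0, 0, -18/7, -36/7]
R4 ← R4 − (3)·R2: [0, 0, 36/7, 72/7]
R5 ← R5 + (4)·R2: [0, 0, -18/7, -36/7]
R4 ← R4 + (2)·R3: [0, 0, 0, 0]
R5 ← R5 − R3: [0, 0, 0, 0]
3 nonzero rows, so rank(M) = 3.
M has 4 columns; by rank–nullity, nullity = 4 − 3 = 1.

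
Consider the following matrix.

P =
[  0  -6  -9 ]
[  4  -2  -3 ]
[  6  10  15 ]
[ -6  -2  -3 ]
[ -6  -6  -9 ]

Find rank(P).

Row reduce to echelon form.
Swap R1 ↔ R2
R3 ← R3 − (3/2)·R1: [0, 13, 39/2]
R4 ← R4 + (3/2)·R1: [0, -5, -15/2]
R5 ← R5 + (3/2)·R1: [0, -9, -27/2]
R3 ← R3 + (13/6)·R2: [0, 0, 0]
R4 ← R4 − (5/6)·R2: [0, 0, 0]
R5 ← R5 − (3/2)·R2: [0, 0, 0]
Echelon form has 2 nonzero rows, so rank(P) = 2.

2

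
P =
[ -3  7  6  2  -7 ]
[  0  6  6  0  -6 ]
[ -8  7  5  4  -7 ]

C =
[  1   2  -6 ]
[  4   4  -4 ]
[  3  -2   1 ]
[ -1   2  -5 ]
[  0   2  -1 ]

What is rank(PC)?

First compute PC:
[[ 41,   0,  -7],
 [ 42,   0, -12],
 [ 31,  -4,  12]]
Now row reduce the product.
R2 ← R2 − (42/41)·R1: [0, 0, -198/41]
R3 ← R3 − (31/41)·R1: [0, -4, 709/41]
Swap R2 ↔ R3
3 nonzero rows, so rank(PC) = 3.

3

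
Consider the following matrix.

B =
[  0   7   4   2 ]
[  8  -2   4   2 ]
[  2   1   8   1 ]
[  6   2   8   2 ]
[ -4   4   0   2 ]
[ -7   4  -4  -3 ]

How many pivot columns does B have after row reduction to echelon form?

4

Row reduce to echelon form.
Swap R1 ↔ R2
R3 ← R3 − (1/4)·R1: [0, 3/2, 7, 1/2]
R4 ← R4 − (3/4)·R1: [0, 7/2, 5, 1/2]
R5 ← R5 + (1/2)·R1: [0, 3, 2, 3]
R6 ← R6 + (7/8)·R1: [0, 9/4, -1/2, -5/4]
R3 ← R3 − (3/14)·R2: [0, 0, 43/7, 1/14]
R4 ← R4 − (1/2)·R2: [0, 0, 3, -1/2]
R5 ← R5 − (3/7)·R2: [0, 0, 2/7, 15/7]
R6 ← R6 − (9/28)·R2: [0, 0, -25/14, -53/28]
R4 ← R4 − (21/43)·R3: [0, 0, 0, -23/43]
R5 ← R5 − (2/43)·R3: [0, 0, 0, 92/43]
R6 ← R6 + (25/86)·R3: [0, 0, 0, -161/86]
R5 ← R5 + (4)·R4: [0, 0, 0, 0]
R6 ← R6 − (7/2)·R4: [0, 0, 0, 0]
Echelon form has 4 nonzero rows, so rank(B) = 4.
Each nonzero row contributes one pivot column: 4 pivot columns.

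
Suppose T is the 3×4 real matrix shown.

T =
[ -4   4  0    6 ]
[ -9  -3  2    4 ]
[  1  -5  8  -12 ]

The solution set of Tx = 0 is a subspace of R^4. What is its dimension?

1

Row reduce to echelon form.
R2 ← R2 − (9/4)·R1: [0, -12, 2, -19/2]
R3 ← R3 + (1/4)·R1: [0, -4, 8, -21/2]
R3 ← R3 − (1/3)·R2: [0, 0, 22/3, -22/3]
3 nonzero rows, so rank(T) = 3.
T has 4 columns; by rank–nullity, nullity = 4 − 3 = 1.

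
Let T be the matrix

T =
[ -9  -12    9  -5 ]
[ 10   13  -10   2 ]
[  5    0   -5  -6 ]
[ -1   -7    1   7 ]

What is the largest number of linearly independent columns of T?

Row reduce to echelon form.
R2 ← R2 + (10/9)·R1: [0, -1/3, 0, -32/9]
R3 ← R3 + (5/9)·R1: [0, -20/3, 0, -79/9]
R4 ← R4 − (1/9)·R1: [0, -17/3, 0, 68/9]
R3 ← R3 − (20)·R2: [0, 0, 0, 187/3]
R4 ← R4 − (17)·R2: [0, 0, 0, 68]
R4 ← R4 − (12/11)·R3: [0, 0, 0, 0]
Echelon form has 3 nonzero rows, so rank(T) = 3.
The rank gives the maximum number of linearly independent columns: 3.

3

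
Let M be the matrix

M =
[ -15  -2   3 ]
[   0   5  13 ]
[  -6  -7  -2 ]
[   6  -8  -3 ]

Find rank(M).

3

Row reduce to echelon form.
R3 ← R3 − (2/5)·R1: [0, -31/5, -16/5]
R4 ← R4 + (2/5)·R1: [0, -44/5, -9/5]
R3 ← R3 + (31/25)·R2: [0, 0, 323/25]
R4 ← R4 + (44/25)·R2: [0, 0, 527/25]
R4 ← R4 − (31/19)·R3: [0, 0, 0]
Echelon form has 3 nonzero rows, so rank(M) = 3.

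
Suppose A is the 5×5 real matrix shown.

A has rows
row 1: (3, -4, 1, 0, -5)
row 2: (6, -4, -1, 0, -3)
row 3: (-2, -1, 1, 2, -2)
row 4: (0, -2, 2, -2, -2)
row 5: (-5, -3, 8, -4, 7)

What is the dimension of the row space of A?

Row reduce to echelon form.
R2 ← R2 − (2)·R1: [0, 4, -3, 0, 7]
R3 ← R3 + (2/3)·R1: [0, -11/3, 5/3, 2, -16/3]
R5 ← R5 + (5/3)·R1: [0, -29/3, 29/3, -4, -4/3]
R3 ← R3 + (11/12)·R2: [0, 0, -13/12, 2, 13/12]
R4 ← R4 + (1/2)·R2: [0, 0, 1/2, -2, 3/2]
R5 ← R5 + (29/12)·R2: [0, 0, 29/12, -4, 187/12]
R4 ← R4 + (6/13)·R3: [0, 0, 0, -14/13, 2]
R5 ← R5 + (29/13)·R3: [0, 0, 0, 6/13, 18]
R5 ← R5 + (3/7)·R4: [0, 0, 0, 0, 132/7]
Echelon form has 5 nonzero rows, so rank(A) = 5.
The row space has dimension equal to the rank: 5.

5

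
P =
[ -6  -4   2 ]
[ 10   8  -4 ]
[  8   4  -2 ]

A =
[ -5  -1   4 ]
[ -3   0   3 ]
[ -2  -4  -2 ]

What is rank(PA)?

2

First compute PA:
[[ 38,  -2, -40],
 [-66,   6,  72],
 [-48,   0,  48]]
Now row reduce the product.
R2 ← R2 + (33/19)·R1: [0, 48/19, 48/19]
R3 ← R3 + (24/19)·R1: [0, -48/19, -48/19]
R3 ← R3 + R2: [0, 0, 0]
2 nonzero rows, so rank(PA) = 2.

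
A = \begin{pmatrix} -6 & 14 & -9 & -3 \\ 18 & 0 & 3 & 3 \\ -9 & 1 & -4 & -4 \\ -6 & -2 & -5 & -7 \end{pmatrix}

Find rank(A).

Row reduce to echelon form.
R2 ← R2 + (3)·R1: [0, 42, -24, -6]
R3 ← R3 − (3/2)·R1: [0, -20, 19/2, 1/2]
R4 ← R4 − R1: [0, -16, 4, -4]
R3 ← R3 + (10/21)·R2: [0, 0, -27/14, -33/14]
R4 ← R4 + (8/21)·R2: [0, 0, -36/7, -44/7]
R4 ← R4 − (8/3)·R3: [0, 0, 0, 0]
Echelon form has 3 nonzero rows, so rank(A) = 3.

3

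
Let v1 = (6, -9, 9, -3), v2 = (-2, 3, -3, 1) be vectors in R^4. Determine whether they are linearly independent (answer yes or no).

no

Form the matrix with these vectors as rows and row reduce.
R2 ← R2 + (1/3)·R1: [0, 0, 0, 0]
1 nonzero row, so the 2 vectors span a space of dimension 1.
Since 1 < 2, the vectors are linearly dependent.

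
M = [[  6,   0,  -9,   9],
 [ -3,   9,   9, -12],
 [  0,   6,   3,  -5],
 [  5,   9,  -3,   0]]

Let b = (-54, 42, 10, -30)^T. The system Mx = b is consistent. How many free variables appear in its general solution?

Row reduce the augmented matrix [M | b].
R2 ← R2 + (1/2)·R1: [0, 9, 9/2, -15/2, 15]
R4 ← R4 − (5/6)·R1: [0, 9, 9/2, -15/2, 15]
R3 ← R3 − (2/3)·R2: [0, 0, 0, 0, 0]
R4 ← R4 − R2: [0, 0, 0, 0, 0]
The echelon form has 2 nonzero rows, and every pivot lies in the first 4 columns, so rank(M) = rank([M|b]) = 2.
The system is consistent.
Free variables = (unknowns) − (rank) = 4 − 2 = 2.

2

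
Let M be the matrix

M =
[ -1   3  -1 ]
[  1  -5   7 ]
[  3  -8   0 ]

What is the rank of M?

2

Row reduce to echelon form.
R2 ← R2 + R1: [0, -2, 6]
R3 ← R3 + (3)·R1: [0, 1, -3]
R3 ← R3 + (1/2)·R2: [0, 0, 0]
Echelon form has 2 nonzero rows, so rank(M) = 2.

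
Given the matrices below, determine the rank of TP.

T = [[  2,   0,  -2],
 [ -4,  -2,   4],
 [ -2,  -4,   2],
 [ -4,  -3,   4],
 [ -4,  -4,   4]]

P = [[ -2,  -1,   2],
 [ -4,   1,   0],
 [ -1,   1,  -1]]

First compute TP:
[[ -2,  -4,   6],
 [ 12,   6, -12],
 [ 18,   0,  -6],
 [ 16,   5, -12],
 [ 20,   4, -12]]
Now row reduce the product.
R2 ← R2 + (6)·R1: [0, -18, 24]
R3 ← R3 + (9)·R1: [0, -36, 48]
R4 ← R4 + (8)·R1: [0, -27, 36]
R5 ← R5 + (10)·R1: [0, -36, 48]
R3 ← R3 − (2)·R2: [0, 0, 0]
R4 ← R4 − (3/2)·R2: [0, 0, 0]
R5 ← R5 − (2)·R2: [0, 0, 0]
2 nonzero rows, so rank(TP) = 2.

2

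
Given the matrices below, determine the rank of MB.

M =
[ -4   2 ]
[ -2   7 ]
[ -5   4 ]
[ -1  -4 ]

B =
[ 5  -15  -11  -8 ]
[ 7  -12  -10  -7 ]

First compute MB:
[[ -6,  36,  24,  18],
 [ 39, -54, -48, -33],
 [  3,  27,  15,  12],
 [-33,  63,  51,  36]]
Now row reduce the product.
R2 ← R2 + (13/2)·R1: [0, 180, 108, 84]
R3 ← R3 + (1/2)·R1: [0, 45, 27, 21]
R4 ← R4 − (11/2)·R1: [0, -135, -81, -63]
R3 ← R3 − (1/4)·R2: [0, 0, 0, 0]
R4 ← R4 + (3/4)·R2: [0, 0, 0, 0]
2 nonzero rows, so rank(MB) = 2.

2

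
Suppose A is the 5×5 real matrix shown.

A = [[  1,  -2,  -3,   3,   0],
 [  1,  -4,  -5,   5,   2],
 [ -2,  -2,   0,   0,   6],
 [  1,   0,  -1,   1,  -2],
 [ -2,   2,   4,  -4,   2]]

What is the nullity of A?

Row reduce to echelon form.
R2 ← R2 − R1: [0, -2, -2, 2, 2]
R3 ← R3 + (2)·R1: [0, -6, -6, 6, 6]
R4 ← R4 − R1: [0, 2, 2, -2, -2]
R5 ← R5 + (2)·R1: [0, -2, -2, 2, 2]
R3 ← R3 − (3)·R2: [0, 0, 0, 0, 0]
R4 ← R4 + R2: [0, 0, 0, 0, 0]
R5 ← R5 − R2: [0, 0, 0, 0, 0]
2 nonzero rows, so rank(A) = 2.
A has 5 columns; by rank–nullity, nullity = 5 − 2 = 3.

3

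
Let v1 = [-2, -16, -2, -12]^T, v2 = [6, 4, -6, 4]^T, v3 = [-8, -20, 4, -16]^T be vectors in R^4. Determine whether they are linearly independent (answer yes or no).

no

Form the matrix with these vectors as rows and row reduce.
R2 ← R2 + (3)·R1: [0, -44, -12, -32]
R3 ← R3 − (4)·R1: [0, 44, 12, 32]
R3 ← R3 + R2: [0, 0, 0, 0]
2 nonzero rows, so the 3 vectors span a space of dimension 2.
Since 2 < 3, the vectors are linearly dependent.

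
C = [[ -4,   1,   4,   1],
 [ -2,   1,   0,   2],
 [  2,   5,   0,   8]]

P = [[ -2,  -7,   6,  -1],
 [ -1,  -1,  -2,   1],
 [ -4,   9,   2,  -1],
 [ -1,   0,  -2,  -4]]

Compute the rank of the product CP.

First compute CP:
[[-10,  63, -20,  -3],
 [  1,  13, -18,  -5],
 [-17, -19, -14, -29]]
Now row reduce the product.
R2 ← R2 + (1/10)·R1: [0, 193/10, -20, -53/10]
R3 ← R3 − (17/10)·R1: [0, -1261/10, 20, -239/10]
R3 ← R3 + (1261/193)·R2: [0, 0, -21360/193, -11296/193]
3 nonzero rows, so rank(CP) = 3.

3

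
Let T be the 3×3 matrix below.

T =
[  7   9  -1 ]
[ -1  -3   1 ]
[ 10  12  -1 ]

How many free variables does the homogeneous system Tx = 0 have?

1

Row reduce to echelon form.
R2 ← R2 + (1/7)·R1: [0, -12/7, 6/7]
R3 ← R3 − (10/7)·R1: [0, -6/7, 3/7]
R3 ← R3 − (1/2)·R2: [0, 0, 0]
2 nonzero rows, so rank(T) = 2.
T has 3 columns; by rank–nullity, nullity = 3 − 2 = 1.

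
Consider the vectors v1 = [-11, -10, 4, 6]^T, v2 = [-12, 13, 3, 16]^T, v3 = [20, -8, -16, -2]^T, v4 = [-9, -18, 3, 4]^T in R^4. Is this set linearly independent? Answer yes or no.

yes

Form the matrix with these vectors as rows and row reduce.
R2 ← R2 − (12/11)·R1: [0, 263/11, -15/11, 104/11]
R3 ← R3 + (20/11)·R1: [0, -288/11, -96/11, 98/11]
R4 ← R4 − (9/11)·R1: [0, -108/11, -3/11, -10/11]
R3 ← R3 + (288/263)·R2: [0, 0, -2688/263, 5066/263]
R4 ← R4 + (108/263)·R2: [0, 0, -219/263, 782/263]
R4 ← R4 − (73/896)·R3: [0, 0, 0, 629/448]
4 nonzero rows, so the 4 vectors span a space of dimension 4.
Since 4 = 4, the vectors are linearly independent.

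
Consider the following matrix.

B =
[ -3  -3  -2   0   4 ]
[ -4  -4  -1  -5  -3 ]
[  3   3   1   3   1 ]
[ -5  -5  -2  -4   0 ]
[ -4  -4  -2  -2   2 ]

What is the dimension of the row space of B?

2

Row reduce to echelon form.
R2 ← R2 − (4/3)·R1: [0, 0, 5/3, -5, -25/3]
R3 ← R3 + R1: [0, 0, -1, 3, 5]
R4 ← R4 − (5/3)·R1: [0, 0, 4/3, -4, -20/3]
R5 ← R5 − (4/3)·R1: [0, 0, 2/3, -2, -10/3]
R3 ← R3 + (3/5)·R2: [0, 0, 0, 0, 0]
R4 ← R4 − (4/5)·R2: [0, 0, 0, 0, 0]
R5 ← R5 − (2/5)·R2: [0, 0, 0, 0, 0]
Echelon form has 2 nonzero rows, so rank(B) = 2.
The row space has dimension equal to the rank: 2.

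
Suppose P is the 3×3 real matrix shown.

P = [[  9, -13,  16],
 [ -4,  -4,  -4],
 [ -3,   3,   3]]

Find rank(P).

Row reduce to echelon form.
R2 ← R2 + (4/9)·R1: [0, -88/9, 28/9]
R3 ← R3 + (1/3)·R1: [0, -4/3, 25/3]
R3 ← R3 − (3/22)·R2: [0, 0, 87/11]
Echelon form has 3 nonzero rows, so rank(P) = 3.

3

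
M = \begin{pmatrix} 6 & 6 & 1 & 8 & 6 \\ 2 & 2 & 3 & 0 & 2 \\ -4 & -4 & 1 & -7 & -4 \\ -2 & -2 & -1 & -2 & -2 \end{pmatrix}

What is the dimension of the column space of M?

2

Row reduce to echelon form.
R2 ← R2 − (1/3)·R1: [0, 0, 8/3, -8/3, 0]
R3 ← R3 + (2/3)·R1: [0, 0, 5/3, -5/3, 0]
R4 ← R4 + (1/3)·R1: [0, 0, -2/3, 2/3, 0]
R3 ← R3 − (5/8)·R2: [0, 0, 0, 0, 0]
R4 ← R4 + (1/4)·R2: [0, 0, 0, 0, 0]
Echelon form has 2 nonzero rows, so rank(M) = 2.
The column space has dimension equal to the rank: 2.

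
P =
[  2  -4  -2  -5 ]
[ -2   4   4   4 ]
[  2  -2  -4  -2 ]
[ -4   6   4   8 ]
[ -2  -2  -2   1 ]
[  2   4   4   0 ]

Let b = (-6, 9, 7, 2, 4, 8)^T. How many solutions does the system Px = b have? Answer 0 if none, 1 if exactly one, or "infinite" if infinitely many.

0

Row reduce the augmented matrix [P | b].
R2 ← R2 + R1: [0, 0, 2, -1, 3]
R3 ← R3 − R1: [0, 2, -2, 3, 13]
R4 ← R4 + (2)·R1: [0, -2, 0, -2, -10]
R5 ← R5 + R1: [0, -6, -4, -4, -2]
R6 ← R6 − R1: [0, 8, 6, 5, 14]
Swap R2 ↔ R3
R4 ← R4 + R2: [0, 0, -2, 1, 3]
R5 ← R5 + (3)·R2: [0, 0, -10, 5, 37]
R6 ← R6 − (4)·R2: [0, 0, 14, -7, -38]
R4 ← R4 + R3: [0, 0, 0, 0, 6]
R5 ← R5 + (5)·R3: [0, 0, 0, 0, 52]
R6 ← R6 − (7)·R3: [0, 0, 0, 0, -59]
R5 ← R5 − (26/3)·R4: [0, 0, 0, 0, 0]
R6 ← R6 + (59/6)·R4: [0, 0, 0, 0, 0]
The echelon form has 4 nonzero rows; the last pivot sits in the augmented column, so rank(P) = 3 but rank([P|b]) = 4.
Since the ranks differ, the system is inconsistent.
It has no solutions.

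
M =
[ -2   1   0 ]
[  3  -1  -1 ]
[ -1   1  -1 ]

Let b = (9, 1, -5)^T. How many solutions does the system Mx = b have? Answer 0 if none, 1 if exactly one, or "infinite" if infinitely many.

Row reduce the augmented matrix [M | b].
R2 ← R2 + (3/2)·R1: [0, 1/2, -1, 29/2]
R3 ← R3 − (1/2)·R1: [0, 1/2, -1, -19/2]
R3 ← R3 − R2: [0, 0, 0, -24]
The echelon form has 3 nonzero rows; the last pivot sits in the augmented column, so rank(M) = 2 but rank([M|b]) = 3.
Since the ranks differ, the system is inconsistent.
It has no solutions.

0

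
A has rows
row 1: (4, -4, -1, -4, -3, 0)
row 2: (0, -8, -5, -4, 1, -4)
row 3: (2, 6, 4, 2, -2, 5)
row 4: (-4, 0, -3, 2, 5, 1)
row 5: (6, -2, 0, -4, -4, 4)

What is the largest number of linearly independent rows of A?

Row reduce to echelon form.
R3 ← R3 − (1/2)·R1: [0, 8, 9/2, 4, -1/2, 5]
R4 ← R4 + R1: [0, -4, -4, -2, 2, 1]
R5 ← R5 − (3/2)·R1: [0, 4, 3/2, 2, 1/2, 4]
R3 ← R3 + R2: [0, 0, -1/2, 0, 1/2, 1]
R4 ← R4 − (1/2)·R2: [0, 0, -3/2, 0, 3/2, 3]
R5 ← R5 + (1/2)·R2: [0, 0, -1, 0, 1, 2]
R4 ← R4 − (3)·R3: [0, 0, 0, 0, 0, 0]
R5 ← R5 − (2)·R3: [0, 0, 0, 0, 0, 0]
Echelon form has 3 nonzero rows, so rank(A) = 3.
The rank gives the maximum number of linearly independent rows: 3.

3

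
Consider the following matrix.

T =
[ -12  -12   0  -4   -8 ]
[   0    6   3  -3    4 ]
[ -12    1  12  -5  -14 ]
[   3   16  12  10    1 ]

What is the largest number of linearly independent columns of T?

Row reduce to echelon form.
R3 ← R3 − R1: [0, 13, 12, -1, -6]
R4 ← R4 + (1/4)·R1: [0, 13, 12, 9, -1]
R3 ← R3 − (13/6)·R2: [0, 0, 11/2, 11/2, -44/3]
R4 ← R4 − (13/6)·R2: [0, 0, 11/2, 31/2, -29/3]
R4 ← R4 − R3: [0, 0, 0, 10, 5]
Echelon form has 4 nonzero rows, so rank(T) = 4.
The rank gives the maximum number of linearly independent columns: 4.

4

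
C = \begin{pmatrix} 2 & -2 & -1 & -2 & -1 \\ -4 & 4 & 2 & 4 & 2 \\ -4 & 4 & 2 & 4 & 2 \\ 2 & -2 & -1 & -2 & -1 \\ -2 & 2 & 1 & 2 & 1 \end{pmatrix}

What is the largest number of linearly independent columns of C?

1

Row reduce to echelon form.
R2 ← R2 + (2)·R1: [0, 0, 0, 0, 0]
R3 ← R3 + (2)·R1: [0, 0, 0, 0, 0]
R4 ← R4 − R1: [0, 0, 0, 0, 0]
R5 ← R5 + R1: [0, 0, 0, 0, 0]
Echelon form has 1 nonzero row, so rank(C) = 1.
The rank gives the maximum number of linearly independent columns: 1.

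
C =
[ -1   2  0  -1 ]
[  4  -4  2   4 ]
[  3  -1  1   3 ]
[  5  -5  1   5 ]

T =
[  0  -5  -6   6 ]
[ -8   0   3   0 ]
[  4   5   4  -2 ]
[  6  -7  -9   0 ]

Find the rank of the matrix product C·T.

First compute CT:
[[-22,  12,  21,  -6],
 [ 64, -38, -64,  20],
 [ 30, -31, -44,  16],
 [ 74, -55, -86,  28]]
Now row reduce the product.
R2 ← R2 + (32/11)·R1: [0, -34/11, -32/11, 28/11]
R3 ← R3 + (15/11)·R1: [0, -161/11, -169/11, 86/11]
R4 ← R4 + (37/11)·R1: [0, -161/11, -169/11, 86/11]
R3 ← R3 − (161/34)·R2: [0, 0, -27/17, -72/17]
R4 ← R4 − (161/34)·R2: [0, 0, -27/17, -72/17]
R4 ← R4 − R3: [0, 0, 0, 0]
3 nonzero rows, so rank(CT) = 3.

3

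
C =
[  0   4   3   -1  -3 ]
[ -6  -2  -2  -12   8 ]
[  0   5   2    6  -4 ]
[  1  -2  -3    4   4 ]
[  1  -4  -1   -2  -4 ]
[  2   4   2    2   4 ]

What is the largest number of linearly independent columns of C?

5

Row reduce to echelon form.
Swap R1 ↔ R2
R4 ← R4 + (1/6)·R1: [0, -7/3, -10/3, 2, 16/3]
R5 ← R5 + (1/6)·R1: [0, -13/3, -4/3, -4, -8/3]
R6 ← R6 + (1/3)·R1: [0, 10/3, 4/3, -2, 20/3]
R3 ← R3 − (5/4)·R2: [0, 0, -7/4, 29/4, -1/4]
R4 ← R4 + (7/12)·R2: [0, 0, -19/12, 17/12, 43/12]
R5 ← R5 + (13/12)·R2: [0, 0, 23/12, -61/12, -71/12]
R6 ← R6 − (5/6)·R2: [0, 0, -7/6, -7/6, 55/6]
R4 ← R4 − (19/21)·R3: [0, 0, 0, -36/7, 80/21]
R5 ← R5 + (23/21)·R3: [0, 0, 0, 20/7, -130/21]
R6 ← R6 − (2/3)·R3: [0, 0, 0, -6, 28/3]
R5 ← R5 + (5/9)·R4: [0, 0, 0, 0, -110/27]
R6 ← R6 − (7/6)·R4: [0, 0, 0, 0, 44/9]
R6 ← R6 + (6/5)·R5: [0, 0, 0, 0, 0]
Echelon form has 5 nonzero rows, so rank(C) = 5.
The rank gives the maximum number of linearly independent columns: 5.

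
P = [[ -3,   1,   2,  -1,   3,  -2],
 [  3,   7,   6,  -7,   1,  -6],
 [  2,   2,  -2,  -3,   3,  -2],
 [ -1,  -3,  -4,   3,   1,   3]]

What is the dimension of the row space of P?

4

Row reduce to echelon form.
R2 ← R2 + R1: [0, 8, 8, -8, 4, -8]
R3 ← R3 + (2/3)·R1: [0, 8/3, -2/3, -11/3, 5, -10/3]
R4 ← R4 − (1/3)·R1: [0, -10/3, -14/3, 10/3, 0, 11/3]
R3 ← R3 − (1/3)·R2: [0, 0, -10/3, -1, 11/3, -2/3]
R4 ← R4 + (5/12)·R2: [0, 0, -4/3, 0, 5/3, 1/3]
R4 ← R4 − (2/5)·R3: [0, 0, 0, 2/5, 1/5, 3/5]
Echelon form has 4 nonzero rows, so rank(P) = 4.
The row space has dimension equal to the rank: 4.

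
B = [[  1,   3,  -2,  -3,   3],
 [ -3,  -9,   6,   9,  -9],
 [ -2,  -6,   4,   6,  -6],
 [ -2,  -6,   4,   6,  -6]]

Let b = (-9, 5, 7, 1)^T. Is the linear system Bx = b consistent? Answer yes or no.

Row reduce the augmented matrix [B | b].
R2 ← R2 + (3)·R1: [0, 0, 0, 0, 0, -22]
R3 ← R3 + (2)·R1: [0, 0, 0, 0, 0, -11]
R4 ← R4 + (2)·R1: [0, 0, 0, 0, 0, -17]
R3 ← R3 − (1/2)·R2: [0, 0, 0, 0, 0, 0]
R4 ← R4 − (17/22)·R2: [0, 0, 0, 0, 0, 0]
The echelon form has 2 nonzero rows; the last pivot sits in the augmented column, so rank(B) = 1 but rank([B|b]) = 2.
Since the ranks differ, the system is inconsistent.

no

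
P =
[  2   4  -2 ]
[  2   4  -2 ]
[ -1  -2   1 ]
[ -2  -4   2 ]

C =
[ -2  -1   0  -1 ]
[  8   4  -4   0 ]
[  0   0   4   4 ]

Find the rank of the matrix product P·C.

First compute PC:
[[ 28,  14, -24, -10],
 [ 28,  14, -24, -10],
 [-14,  -7,  12,   5],
 [-28, -14,  24,  10]]
Now row reduce the product.
R2 ← R2 − R1: [0, 0, 0, 0]
R3 ← R3 + (1/2)·R1: [0, 0, 0, 0]
R4 ← R4 + R1: [0, 0, 0, 0]
1 nonzero row, so rank(PC) = 1.

1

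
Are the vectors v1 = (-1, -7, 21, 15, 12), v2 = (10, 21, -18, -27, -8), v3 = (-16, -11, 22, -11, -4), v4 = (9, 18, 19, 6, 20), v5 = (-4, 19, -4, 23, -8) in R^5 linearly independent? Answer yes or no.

yes

Form the matrix with these vectors as rows and row reduce.
R2 ← R2 + (10)·R1: [0, -49, 192, 123, 112]
R3 ← R3 − (16)·R1: [0, 101, -314, -251, -196]
R4 ← R4 + (9)·R1: [0, -45, 208, 141, 128]
R5 ← R5 − (4)·R1: [0, 47, -88, -37, -56]
R3 ← R3 + (101/49)·R2: [0, 0, 4006/49, 124/49, 244/7]
R4 ← R4 − (45/49)·R2: [0, 0, 1552/49, 1374/49, 176/7]
R5 ← R5 + (47/49)·R2: [0, 0, 4712/49, 3968/49, 360/7]
R4 ← R4 − (776/2003)·R3: [0, 0, 0, 54202/2003, 23312/2003]
R5 ← R5 − (2356/2003)·R3: [0, 0, 0, 156240/2003, 20888/2003]
R5 ← R5 − (78120/27101)·R4: [0, 0, 0, 0, -626584/27101]
5 nonzero rows, so the 5 vectors span a space of dimension 5.
Since 5 = 5, the vectors are linearly independent.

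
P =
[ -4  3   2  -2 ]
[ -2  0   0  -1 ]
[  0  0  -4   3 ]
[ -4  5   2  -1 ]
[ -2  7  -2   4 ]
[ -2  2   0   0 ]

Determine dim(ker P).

1

Row reduce to echelon form.
R2 ← R2 − (1/2)·R1: [0, -3/2, -1, 0]
R4 ← R4 − R1: [0, 2, 0, 1]
R5 ← R5 − (1/2)·R1: [0, 11/2, -3, 5]
R6 ← R6 − (1/2)·R1: [0, 1/2, -1, 1]
R4 ← R4 + (4/3)·R2: [0, 0, -4/3, 1]
R5 ← R5 + (11/3)·R2: [0, 0, -20/3, 5]
R6 ← R6 + (1/3)·R2: [0, 0, -4/3, 1]
R4 ← R4 − (1/3)·R3: [0, 0, 0, 0]
R5 ← R5 − (5/3)·R3: [0, 0, 0, 0]
R6 ← R6 − (1/3)·R3: [0, 0, 0, 0]
3 nonzero rows, so rank(P) = 3.
P has 4 columns; by rank–nullity, nullity = 4 − 3 = 1.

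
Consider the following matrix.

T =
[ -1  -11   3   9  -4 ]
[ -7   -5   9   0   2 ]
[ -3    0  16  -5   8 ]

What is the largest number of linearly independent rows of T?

Row reduce to echelon form.
R2 ← R2 − (7)·R1: [0, 72, -12, -63, 30]
R3 ← R3 − (3)·R1: [0, 33, 7, -32, 20]
R3 ← R3 − (11/24)·R2: [0, 0, 25/2, -25/8, 25/4]
Echelon form has 3 nonzero rows, so rank(T) = 3.
The rank gives the maximum number of linearly independent rows: 3.

3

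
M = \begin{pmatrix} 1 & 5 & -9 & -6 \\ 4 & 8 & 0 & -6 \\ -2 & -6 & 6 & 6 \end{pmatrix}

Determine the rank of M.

2

Row reduce to echelon form.
R2 ← R2 − (4)·R1: [0, -12, 36, 18]
R3 ← R3 + (2)·R1: [0, 4, -12, -6]
R3 ← R3 + (1/3)·R2: [0, 0, 0, 0]
Echelon form has 2 nonzero rows, so rank(M) = 2.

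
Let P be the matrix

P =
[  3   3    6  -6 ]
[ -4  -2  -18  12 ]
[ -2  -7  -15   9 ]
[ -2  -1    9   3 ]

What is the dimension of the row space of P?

4

Row reduce to echelon form.
R2 ← R2 + (4/3)·R1: [0, 2, -10, 4]
R3 ← R3 + (2/3)·R1: [0, -5, -11, 5]
R4 ← R4 + (2/3)·R1: [0, 1, 13, -1]
R3 ← R3 + (5/2)·R2: [0, 0, -36, 15]
R4 ← R4 − (1/2)·R2: [0, 0, 18, -3]
R4 ← R4 + (1/2)·R3: [0, 0, 0, 9/2]
Echelon form has 4 nonzero rows, so rank(P) = 4.
The row space has dimension equal to the rank: 4.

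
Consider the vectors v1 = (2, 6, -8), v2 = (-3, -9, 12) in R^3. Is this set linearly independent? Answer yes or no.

no

Form the matrix with these vectors as rows and row reduce.
R2 ← R2 + (3/2)·R1: [0, 0, 0]
1 nonzero row, so the 2 vectors span a space of dimension 1.
Since 1 < 2, the vectors are linearly dependent.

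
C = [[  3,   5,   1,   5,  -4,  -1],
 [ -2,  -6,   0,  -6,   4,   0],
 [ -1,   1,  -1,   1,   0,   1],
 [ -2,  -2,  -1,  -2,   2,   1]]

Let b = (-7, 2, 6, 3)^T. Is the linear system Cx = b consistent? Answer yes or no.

Row reduce the augmented matrix [C | b].
R2 ← R2 + (2/3)·R1: [0, -8/3, 2/3, -8/3, 4/3, -2/3, -8/3]
R3 ← R3 + (1/3)·R1: [0, 8/3, -2/3, 8/3, -4/3, 2/3, 11/3]
R4 ← R4 + (2/3)·R1: [0, 4/3, -1/3, 4/3, -2/3, 1/3, -5/3]
R3 ← R3 + R2: [0, 0, 0, 0, 0, 0, 1]
R4 ← R4 + (1/2)·R2: [0, 0, 0, 0, 0, 0, -3]
R4 ← R4 + (3)·R3: [0, 0, 0, 0, 0, 0, 0]
The echelon form has 3 nonzero rows; the last pivot sits in the augmented column, so rank(C) = 2 but rank([C|b]) = 3.
Since the ranks differ, the system is inconsistent.

no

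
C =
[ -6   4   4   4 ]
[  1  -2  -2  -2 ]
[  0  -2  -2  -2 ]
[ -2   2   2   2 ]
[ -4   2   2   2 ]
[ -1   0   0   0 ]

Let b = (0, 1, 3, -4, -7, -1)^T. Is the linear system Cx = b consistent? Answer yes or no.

no

Row reduce the augmented matrix [C | b].
R2 ← R2 + (1/6)·R1: [0, -4/3, -4/3, -4/3, 1]
R4 ← R4 − (1/3)·R1: [0, 2/3, 2/3, 2/3, -4]
R5 ← R5 − (2/3)·R1: [0, -2/3, -2/3, -2/3, -7]
R6 ← R6 − (1/6)·R1: [0, -2/3, -2/3, -2/3, -1]
R3 ← R3 − (3/2)·R2: [0, 0, 0, 0, 3/2]
R4 ← R4 + (1/2)·R2: [0, 0, 0, 0, -7/2]
R5 ← R5 − (1/2)·R2: [0, 0, 0, 0, -15/2]
R6 ← R6 − (1/2)·R2: [0, 0, 0, 0, -3/2]
R4 ← R4 + (7/3)·R3: [0, 0, 0, 0, 0]
R5 ← R5 + (5)·R3: [0, 0, 0, 0, 0]
R6 ← R6 + R3: [0, 0, 0, 0, 0]
The echelon form has 3 nonzero rows; the last pivot sits in the augmented column, so rank(C) = 2 but rank([C|b]) = 3.
Since the ranks differ, the system is inconsistent.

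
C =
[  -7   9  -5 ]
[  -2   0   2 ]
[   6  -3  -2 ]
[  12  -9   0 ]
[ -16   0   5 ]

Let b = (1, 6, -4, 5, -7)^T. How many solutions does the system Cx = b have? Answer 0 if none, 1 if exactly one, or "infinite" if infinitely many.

Row reduce the augmented matrix [C | b].
R2 ← R2 − (2/7)·R1: [0, -18/7, 24/7, 40/7]
R3 ← R3 + (6/7)·R1: [0, 33/7, -44/7, -22/7]
R4 ← R4 + (12/7)·R1: [0, 45/7, -60/7, 47/7]
R5 ← R5 − (16/7)·R1: [0, -144/7, 115/7, -65/7]
R3 ← R3 + (11/6)·R2: [0, 0, 0, 22/3]
R4 ← R4 + (5/2)·R2: [0, 0, 0, 21]
R5 ← R5 − (8)·R2: [0, 0, -11, -55]
Swap R3 ↔ R5
R5 ← R5 − (22/63)·R4: [0, 0, 0, 0]
The echelon form has 4 nonzero rows; the last pivot sits in the augmented column, so rank(C) = 3 but rank([C|b]) = 4.
Since the ranks differ, the system is inconsistent.
It has no solutions.

0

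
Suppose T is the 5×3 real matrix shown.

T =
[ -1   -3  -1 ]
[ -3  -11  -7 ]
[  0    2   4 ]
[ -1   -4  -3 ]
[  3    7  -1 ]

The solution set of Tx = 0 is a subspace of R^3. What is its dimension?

Row reduce to echelon form.
R2 ← R2 − (3)·R1: [0, -2, -4]
R4 ← R4 − R1: [0, -1, -2]
R5 ← R5 + (3)·R1: [0, -2, -4]
R3 ← R3 + R2: [0, 0, 0]
R4 ← R4 − (1/2)·R2: [0, 0, 0]
R5 ← R5 − R2: [0, 0, 0]
2 nonzero rows, so rank(T) = 2.
T has 3 columns; by rank–nullity, nullity = 3 − 2 = 1.

1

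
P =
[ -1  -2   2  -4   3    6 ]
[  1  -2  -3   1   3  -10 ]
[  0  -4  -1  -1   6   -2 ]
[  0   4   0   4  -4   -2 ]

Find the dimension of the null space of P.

Row reduce to echelon form.
R2 ← R2 + R1: [0, -4, -1, -3, 6, -4]
R3 ← R3 − R2: [0, 0, 0, 2, 0, 2]
R4 ← R4 + R2: [0, 0, -1, 1, 2, -6]
Swap R3 ↔ R4
4 nonzero rows, so rank(P) = 4.
P has 6 columns; by rank–nullity, nullity = 6 − 4 = 2.

2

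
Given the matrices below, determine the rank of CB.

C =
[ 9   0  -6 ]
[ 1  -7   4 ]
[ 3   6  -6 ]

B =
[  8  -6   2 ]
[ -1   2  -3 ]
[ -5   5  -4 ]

First compute CB:
[[102, -84,  42],
 [ -5,   0,   7],
 [ 48, -36,  12]]
Now row reduce the product.
R2 ← R2 + (5/102)·R1: [0, -70/17, 154/17]
R3 ← R3 − (8/17)·R1: [0, 60/17, -132/17]
R3 ← R3 + (6/7)·R2: [0, 0, 0]
2 nonzero rows, so rank(CB) = 2.

2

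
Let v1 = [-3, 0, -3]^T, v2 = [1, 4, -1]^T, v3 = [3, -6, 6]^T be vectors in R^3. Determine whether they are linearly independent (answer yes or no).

Form the matrix with these vectors as rows and row reduce.
R2 ← R2 + (1/3)·R1: [0, 4, -2]
R3 ← R3 + R1: [0, -6, 3]
R3 ← R3 + (3/2)·R2: [0, 0, 0]
2 nonzero rows, so the 3 vectors span a space of dimension 2.
Since 2 < 3, the vectors are linearly dependent.

no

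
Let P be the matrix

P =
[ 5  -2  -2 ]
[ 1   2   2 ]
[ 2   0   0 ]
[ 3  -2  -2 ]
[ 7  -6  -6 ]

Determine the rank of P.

2

Row reduce to echelon form.
R2 ← R2 − (1/5)·R1: [0, 12/5, 12/5]
R3 ← R3 − (2/5)·R1: [0, 4/5, 4/5]
R4 ← R4 − (3/5)·R1: [0, -4/5, -4/5]
R5 ← R5 − (7/5)·R1: [0, -16/5, -16/5]
R3 ← R3 − (1/3)·R2: [0, 0, 0]
R4 ← R4 + (1/3)·R2: [0, 0, 0]
R5 ← R5 + (4/3)·R2: [0, 0, 0]
Echelon form has 2 nonzero rows, so rank(P) = 2.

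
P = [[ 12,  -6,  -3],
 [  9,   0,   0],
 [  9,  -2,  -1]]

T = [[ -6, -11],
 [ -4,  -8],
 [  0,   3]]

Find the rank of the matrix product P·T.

2

First compute PT:
[[-48, -93],
 [-54, -99],
 [-46, -86]]
Now row reduce the product.
R2 ← R2 − (9/8)·R1: [0, 45/8]
R3 ← R3 − (23/24)·R1: [0, 25/8]
R3 ← R3 − (5/9)·R2: [0, 0]
2 nonzero rows, so rank(PT) = 2.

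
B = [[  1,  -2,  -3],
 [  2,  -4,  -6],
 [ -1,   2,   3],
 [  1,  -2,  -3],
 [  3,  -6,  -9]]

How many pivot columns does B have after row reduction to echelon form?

Row reduce to echelon form.
R2 ← R2 − (2)·R1: [0, 0, 0]
R3 ← R3 + R1: [0, 0, 0]
R4 ← R4 − R1: [0, 0, 0]
R5 ← R5 − (3)·R1: [0, 0, 0]
Echelon form has 1 nonzero row, so rank(B) = 1.
Each nonzero row contributes one pivot column: 1 pivot columns.

1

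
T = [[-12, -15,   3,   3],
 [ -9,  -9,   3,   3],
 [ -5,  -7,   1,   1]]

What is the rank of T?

Row reduce to echelon form.
R2 ← R2 − (3/4)·R1: [0, 9/4, 3/4, 3/4]
R3 ← R3 − (5/12)·R1: [0, -3/4, -1/4, -1/4]
R3 ← R3 + (1/3)·R2: [0, 0, 0, 0]
Echelon form has 2 nonzero rows, so rank(T) = 2.

2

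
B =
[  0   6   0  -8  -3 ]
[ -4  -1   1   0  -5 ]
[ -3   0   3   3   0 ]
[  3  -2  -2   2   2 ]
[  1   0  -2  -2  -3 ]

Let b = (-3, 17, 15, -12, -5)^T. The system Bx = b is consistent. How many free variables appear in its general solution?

Row reduce the augmented matrix [B | b].
Swap R1 ↔ R2
R3 ← R3 − (3/4)·R1: [0, 3/4, 9/4, 3, 15/4, 9/4]
R4 ← R4 + (3/4)·R1: [0, -11/4, -5/4, 2, -7/4, 3/4]
R5 ← R5 + (1/4)·R1: [0, -1/4, -7/4, -2, -17/4, -3/4]
R3 ← R3 − (1/8)·R2: [0, 0, 9/4, 4, 33/8, 21/8]
R4 ← R4 + (11/24)·R2: [0, 0, -5/4, -5/3, -25/8, -5/8]
R5 ← R5 + (1/24)·R2: [0, 0, -7/4, -7/3, -35/8, -7/8]
R4 ← R4 + (5/9)·R3: [0, 0, 0, 5/9, -5/6, 5/6]
R5 ← R5 + (7/9)·R3: [0, 0, 0, 7/9, -7/6, 7/6]
R5 ← R5 − (7/5)·R4: [0, 0, 0, 0, 0, 0]
The echelon form has 4 nonzero rows, and every pivot lies in the first 5 columns, so rank(B) = rank([B|b]) = 4.
The system is consistent.
Free variables = (unknowns) − (rank) = 5 − 4 = 1.

1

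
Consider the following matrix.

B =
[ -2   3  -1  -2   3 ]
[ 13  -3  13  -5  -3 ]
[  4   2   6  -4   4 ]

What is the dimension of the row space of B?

Row reduce to echelon form.
R2 ← R2 + (13/2)·R1: [0, 33/2, 13/2, -18, 33/2]
R3 ← R3 + (2)·R1: [0, 8, 4, -8, 10]
R3 ← R3 − (16/33)·R2: [0, 0, 28/33, 8/11, 2]
Echelon form has 3 nonzero rows, so rank(B) = 3.
The row space has dimension equal to the rank: 3.

3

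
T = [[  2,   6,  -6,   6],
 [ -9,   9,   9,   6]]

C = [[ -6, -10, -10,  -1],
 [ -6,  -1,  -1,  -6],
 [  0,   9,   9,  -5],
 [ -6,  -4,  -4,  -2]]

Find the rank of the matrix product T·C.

2

First compute TC:
[[-84, -104, -104, -20],
 [-36, 138, 138, -102]]
Now row reduce the product.
R2 ← R2 − (3/7)·R1: [0, 1278/7, 1278/7, -654/7]
2 nonzero rows, so rank(TC) = 2.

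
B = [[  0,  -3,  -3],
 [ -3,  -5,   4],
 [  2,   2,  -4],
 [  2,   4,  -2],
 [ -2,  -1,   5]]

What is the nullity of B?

Row reduce to echelon form.
Swap R1 ↔ R2
R3 ← R3 + (2/3)·R1: [0, -4/3, -4/3]
R4 ← R4 + (2/3)·R1: [0, 2/3, 2/3]
R5 ← R5 − (2/3)·R1: [0, 7/3, 7/3]
R3 ← R3 − (4/9)·R2: [0, 0, 0]
R4 ← R4 + (2/9)·R2: [0, 0, 0]
R5 ← R5 + (7/9)·R2: [0, 0, 0]
2 nonzero rows, so rank(B) = 2.
B has 3 columns; by rank–nullity, nullity = 3 − 2 = 1.

1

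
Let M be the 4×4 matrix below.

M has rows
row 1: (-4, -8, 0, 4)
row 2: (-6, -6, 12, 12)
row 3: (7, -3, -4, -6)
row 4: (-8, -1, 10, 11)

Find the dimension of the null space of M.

Row reduce to echelon form.
R2 ← R2 − (3/2)·R1: [0, 6, 12, 6]
R3 ← R3 + (7/4)·R1: [0, -17, -4, 1]
R4 ← R4 − (2)·R1: [0, 15, 10, 3]
R3 ← R3 + (17/6)·R2: [0, 0, 30, 18]
R4 ← R4 − (5/2)·R2: [0, 0, -20, -12]
R4 ← R4 + (2/3)·R3: [0, 0, 0, 0]
3 nonzero rows, so rank(M) = 3.
M has 4 columns; by rank–nullity, nullity = 4 − 3 = 1.

1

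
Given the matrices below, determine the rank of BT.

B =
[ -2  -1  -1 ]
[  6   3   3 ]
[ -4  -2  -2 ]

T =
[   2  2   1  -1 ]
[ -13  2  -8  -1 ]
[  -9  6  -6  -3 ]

First compute BT:
[[ 18, -12,  12,   6],
 [-54,  36, -36, -18],
 [ 36, -24,  24,  12]]
Now row reduce the product.
R2 ← R2 + (3)·R1: [0, 0, 0, 0]
R3 ← R3 − (2)·R1: [0, 0, 0, 0]
1 nonzero row, so rank(BT) = 1.

1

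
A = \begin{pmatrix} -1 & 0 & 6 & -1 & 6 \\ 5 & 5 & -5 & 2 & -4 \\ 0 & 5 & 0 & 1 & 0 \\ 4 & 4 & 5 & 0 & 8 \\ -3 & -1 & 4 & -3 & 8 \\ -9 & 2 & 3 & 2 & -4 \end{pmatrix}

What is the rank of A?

5

Row reduce to echelon form.
R2 ← R2 + (5)·R1: [0, 5, 25, -3, 26]
R4 ← R4 + (4)·R1: [0, 4, 29, -4, 32]
R5 ← R5 − (3)·R1: [0, -1, -14, 0, -10]
R6 ← R6 − (9)·R1: [0, 2, -51, 11, -58]
R3 ← R3 − R2: [0, 0, -25, 4, -26]
R4 ← R4 − (4/5)·R2: [0, 0, 9, -8/5, 56/5]
R5 ← R5 + (1/5)·R2: [0, 0, -9, -3/5, -24/5]
R6 ← R6 − (2/5)·R2: [0, 0, -61, 61/5, -342/5]
R4 ← R4 + (9/25)·R3: [0, 0, 0, -4/25, 46/25]
R5 ← R5 − (9/25)·R3: [0, 0, 0, -51/25, 114/25]
R6 ← R6 − (61/25)·R3: [0, 0, 0, 61/25, -124/25]
R5 ← R5 − (51/4)·R4: [0, 0, 0, 0, -189/10]
R6 ← R6 + (61/4)·R4: [0, 0, 0, 0, 231/10]
R6 ← R6 + (11/9)·R5: [0, 0, 0, 0, 0]
Echelon form has 5 nonzero rows, so rank(A) = 5.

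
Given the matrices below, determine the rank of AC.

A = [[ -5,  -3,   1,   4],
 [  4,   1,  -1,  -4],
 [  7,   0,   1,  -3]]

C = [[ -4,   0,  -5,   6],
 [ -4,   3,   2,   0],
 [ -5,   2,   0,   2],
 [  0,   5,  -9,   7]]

First compute AC:
[[ 27,  13, -17,   0],
 [-15, -19,  18,  -6],
 [-33, -13,  -8,  23]]
Now row reduce the product.
R2 ← R2 + (5/9)·R1: [0, -106/9, 77/9, -6]
R3 ← R3 + (11/9)·R1: [0, 26/9, -259/9, 23]
R3 ← R3 + (13/53)·R2: [0, 0, -1414/53, 1141/53]
3 nonzero rows, so rank(AC) = 3.

3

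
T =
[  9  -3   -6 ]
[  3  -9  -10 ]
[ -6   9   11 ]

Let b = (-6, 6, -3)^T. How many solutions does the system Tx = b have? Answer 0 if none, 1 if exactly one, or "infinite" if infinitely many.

Row reduce the augmented matrix [T | b].
R2 ← R2 − (1/3)·R1: [0, -8, -8, 8]
R3 ← R3 + (2/3)·R1: [0, 7, 7, -7]
R3 ← R3 + (7/8)·R2: [0, 0, 0, 0]
The echelon form has 2 nonzero rows, and every pivot lies in the first 3 columns, so rank(T) = rank([T|b]) = 2.
The system is consistent.
rank = 2 < 3 unknowns, so there are infinitely many solutions.

infinite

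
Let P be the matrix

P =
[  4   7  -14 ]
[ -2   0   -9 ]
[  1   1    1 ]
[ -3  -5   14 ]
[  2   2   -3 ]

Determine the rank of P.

Row reduce to echelon form.
R2 ← R2 + (1/2)·R1: [0, 7/2, -16]
R3 ← R3 − (1/4)·R1: [0, -3/4, 9/2]
R4 ← R4 + (3/4)·R1: [0, 1/4, 7/2]
R5 ← R5 − (1/2)·R1: [0, -3/2, 4]
R3 ← R3 + (3/14)·R2: [0, 0, 15/14]
R4 ← R4 − (1/14)·R2: [0, 0, 65/14]
R5 ← R5 + (3/7)·R2: [0, 0, -20/7]
R4 ← R4 − (13/3)·R3: [0, 0, 0]
R5 ← R5 + (8/3)·R3: [0, 0, 0]
Echelon form has 3 nonzero rows, so rank(P) = 3.

3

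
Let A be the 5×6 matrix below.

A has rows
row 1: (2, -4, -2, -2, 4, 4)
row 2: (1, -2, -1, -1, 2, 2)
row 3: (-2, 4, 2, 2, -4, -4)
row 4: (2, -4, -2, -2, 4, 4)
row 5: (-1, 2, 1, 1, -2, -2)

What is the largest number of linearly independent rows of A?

Row reduce to echelon form.
R2 ← R2 − (1/2)·R1: [0, 0, 0, 0, 0, 0]
R3 ← R3 + R1: [0, 0, 0, 0, 0, 0]
R4 ← R4 − R1: [0, 0, 0, 0, 0, 0]
R5 ← R5 + (1/2)·R1: [0, 0, 0, 0, 0, 0]
Echelon form has 1 nonzero row, so rank(A) = 1.
The rank gives the maximum number of linearly independent rows: 1.

1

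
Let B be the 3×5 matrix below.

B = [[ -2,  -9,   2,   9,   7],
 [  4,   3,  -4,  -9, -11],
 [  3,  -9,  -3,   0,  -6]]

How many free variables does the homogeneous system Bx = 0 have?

Row reduce to echelon form.
R2 ← R2 + (2)·R1: [0, -15, 0, 9, 3]
R3 ← R3 + (3/2)·R1: [0, -45/2, 0, 27/2, 9/2]
R3 ← R3 − (3/2)·R2: [0, 0, 0, 0, 0]
2 nonzero rows, so rank(B) = 2.
B has 5 columns; by rank–nullity, nullity = 5 − 2 = 3.

3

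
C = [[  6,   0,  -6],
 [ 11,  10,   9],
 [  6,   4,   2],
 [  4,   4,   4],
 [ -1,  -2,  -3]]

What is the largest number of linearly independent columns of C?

Row reduce to echelon form.
R2 ← R2 − (11/6)·R1: [0, 10, 20]
R3 ← R3 − R1: [0, 4, 8]
R4 ← R4 − (2/3)·R1: [0, 4, 8]
R5 ← R5 + (1/6)·R1: [0, -2, -4]
R3 ← R3 − (2/5)·R2: [0, 0, 0]
R4 ← R4 − (2/5)·R2: [0, 0, 0]
R5 ← R5 + (1/5)·R2: [0, 0, 0]
Echelon form has 2 nonzero rows, so rank(C) = 2.
The rank gives the maximum number of linearly independent columns: 2.

2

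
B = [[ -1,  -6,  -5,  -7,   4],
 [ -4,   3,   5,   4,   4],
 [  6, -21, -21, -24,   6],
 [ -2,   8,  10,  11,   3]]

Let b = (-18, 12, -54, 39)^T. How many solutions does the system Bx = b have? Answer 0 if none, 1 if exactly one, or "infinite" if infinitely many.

infinite

Row reduce the augmented matrix [B | b].
R2 ← R2 − (4)·R1: [0, 27, 25, 32, -12, 84]
R3 ← R3 + (6)·R1: [0, -57, -51, -66, 30, -162]
R4 ← R4 − (2)·R1: [0, 20, 20, 25, -5, 75]
R3 ← R3 + (19/9)·R2: [0, 0, 16/9, 14/9, 14/3, 46/3]
R4 ← R4 − (20/27)·R2: [0, 0, 40/27, 35/27, 35/9, 115/9]
R4 ← R4 − (5/6)·R3: [0, 0, 0, 0, 0, 0]
The echelon form has 3 nonzero rows, and every pivot lies in the first 5 columns, so rank(B) = rank([B|b]) = 3.
The system is consistent.
rank = 3 < 5 unknowns, so there are infinitely many solutions.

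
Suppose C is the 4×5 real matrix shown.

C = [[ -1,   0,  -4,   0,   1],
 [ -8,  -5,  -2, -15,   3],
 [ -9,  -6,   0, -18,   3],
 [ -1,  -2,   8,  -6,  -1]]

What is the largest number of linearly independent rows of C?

Row reduce to echelon form.
R2 ← R2 − (8)·R1: [0, -5, 30, -15, -5]
R3 ← R3 − (9)·R1: [0, -6, 36, -18, -6]
R4 ← R4 − R1: [0, -2, 12, -6, -2]
R3 ← R3 − (6/5)·R2: [0, 0, 0, 0, 0]
R4 ← R4 − (2/5)·R2: [0, 0, 0, 0, 0]
Echelon form has 2 nonzero rows, so rank(C) = 2.
The rank gives the maximum number of linearly independent rows: 2.

2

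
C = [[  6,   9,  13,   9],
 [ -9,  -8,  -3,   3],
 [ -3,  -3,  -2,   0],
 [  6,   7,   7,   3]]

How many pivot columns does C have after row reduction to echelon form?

2

Row reduce to echelon form.
R2 ← R2 + (3/2)·R1: [0, 11/2, 33/2, 33/2]
R3 ← R3 + (1/2)·R1: [0, 3/2, 9/2, 9/2]
R4 ← R4 − R1: [0, -2, -6, -6]
R3 ← R3 − (3/11)·R2: [0, 0, 0, 0]
R4 ← R4 + (4/11)·R2: [0, 0, 0, 0]
Echelon form has 2 nonzero rows, so rank(C) = 2.
Each nonzero row contributes one pivot column: 2 pivot columns.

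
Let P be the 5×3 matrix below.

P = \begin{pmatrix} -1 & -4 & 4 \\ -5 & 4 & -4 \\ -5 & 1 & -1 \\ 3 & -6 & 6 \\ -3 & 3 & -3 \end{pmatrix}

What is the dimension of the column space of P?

Row reduce to echelon form.
R2 ← R2 − (5)·R1: [0, 24, -24]
R3 ← R3 − (5)·R1: [0, 21, -21]
R4 ← R4 + (3)·R1: [0, -18, 18]
R5 ← R5 − (3)·R1: [0, 15, -15]
R3 ← R3 − (7/8)·R2: [0, 0, 0]
R4 ← R4 + (3/4)·R2: [0, 0, 0]
R5 ← R5 − (5/8)·R2: [0, 0, 0]
Echelon form has 2 nonzero rows, so rank(P) = 2.
The column space has dimension equal to the rank: 2.

2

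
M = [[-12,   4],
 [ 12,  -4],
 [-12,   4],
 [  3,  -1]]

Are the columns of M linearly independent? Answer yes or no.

no

Row reduce M to echelon form.
R2 ← R2 + R1: [0, 0]
R3 ← R3 − R1: [0, 0]
R4 ← R4 + (1/4)·R1: [0, 0]
1 pivot among 2 columns.
Only 1 < 2 pivot columns, so the columns are linearly dependent.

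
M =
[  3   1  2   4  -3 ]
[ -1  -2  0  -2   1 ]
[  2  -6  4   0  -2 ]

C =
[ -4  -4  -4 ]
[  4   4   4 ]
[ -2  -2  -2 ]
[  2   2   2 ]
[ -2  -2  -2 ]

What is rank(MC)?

1

First compute MC:
[[  2,   2,   2],
 [-10, -10, -10],
 [-36, -36, -36]]
Now row reduce the product.
R2 ← R2 + (5)·R1: [0, 0, 0]
R3 ← R3 + (18)·R1: [0, 0, 0]
1 nonzero row, so rank(MC) = 1.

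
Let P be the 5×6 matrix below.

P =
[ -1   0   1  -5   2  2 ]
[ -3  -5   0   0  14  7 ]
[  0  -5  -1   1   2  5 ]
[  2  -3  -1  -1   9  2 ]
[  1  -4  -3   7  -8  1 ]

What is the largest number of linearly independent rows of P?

Row reduce to echelon form.
R2 ← R2 − (3)·R1: [0, -5, -3, 15, 8, 1]
R4 ← R4 + (2)·R1: [0, -3, 1, -11, 13, 6]
R5 ← R5 + R1: [0, -4, -2, 2, -6, 3]
R3 ← R3 − R2: [0, 0, 2, -14, -6, 4]
R4 ← R4 − (3/5)·R2: [0, 0, 14/5, -20, 41/5, 27/5]
R5 ← R5 − (4/5)·R2: [0, 0, 2/5, -10, -62/5, 11/5]
R4 ← R4 − (7/5)·R3: [0, 0, 0, -2/5, 83/5, -1/5]
R5 ← R5 − (1/5)·R3: [0, 0, 0, -36/5, -56/5, 7/5]
R5 ← R5 − (18)·R4: [0, 0, 0, 0, -310, 5]
Echelon form has 5 nonzero rows, so rank(P) = 5.
The rank gives the maximum number of linearly independent rows: 5.

5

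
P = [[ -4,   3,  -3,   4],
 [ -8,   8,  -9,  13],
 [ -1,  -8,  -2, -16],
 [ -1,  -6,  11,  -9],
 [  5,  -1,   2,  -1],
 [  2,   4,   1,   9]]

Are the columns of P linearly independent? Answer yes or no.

Row reduce P to echelon form.
R2 ← R2 − (2)·R1: [0, 2, -3, 5]
R3 ← R3 − (1/4)·R1: [0, -35/4, -5/4, -17]
R4 ← R4 − (1/4)·R1: [0, -27/4, 47/4, -10]
R5 ← R5 + (5/4)·R1: [0, 11/4, -7/4, 4]
R6 ← R6 + (1/2)·R1: [0, 11/2, -1/2, 11]
R3 ← R3 + (35/8)·R2: [0, 0, -115/8, 39/8]
R4 ← R4 + (27/8)·R2: [0, 0, 13/8, 55/8]
R5 ← R5 − (11/8)·R2: [0, 0, 19/8, -23/8]
R6 ← R6 − (11/4)·R2: [0, 0, 31/4, -11/4]
R4 ← R4 + (13/115)·R3: [0, 0, 0, 854/115]
R5 ← R5 + (19/115)·R3: [0, 0, 0, -238/115]
R6 ← R6 + (62/115)·R3: [0, 0, 0, -14/115]
R5 ← R5 + (17/61)·R4: [0, 0, 0, 0]
R6 ← R6 + (1/61)·R4: [0, 0, 0, 0]
4 pivots among 4 columns.
Every column is a pivot column, so the columns are linearly independent.

yes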